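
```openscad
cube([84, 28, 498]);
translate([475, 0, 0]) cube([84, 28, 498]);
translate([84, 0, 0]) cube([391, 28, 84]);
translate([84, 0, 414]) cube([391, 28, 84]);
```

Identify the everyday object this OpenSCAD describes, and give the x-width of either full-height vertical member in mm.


A picture frame. The border width is 84 mm.

Four thin pieces enclosing a rectangular opening — a picture frame. The two full-height stiles are 498 mm tall; the top rail sits at z = 414 and is 84 mm tall, so the border above the opening is 498 − 414 = 84 mm, matching the stile x-width.


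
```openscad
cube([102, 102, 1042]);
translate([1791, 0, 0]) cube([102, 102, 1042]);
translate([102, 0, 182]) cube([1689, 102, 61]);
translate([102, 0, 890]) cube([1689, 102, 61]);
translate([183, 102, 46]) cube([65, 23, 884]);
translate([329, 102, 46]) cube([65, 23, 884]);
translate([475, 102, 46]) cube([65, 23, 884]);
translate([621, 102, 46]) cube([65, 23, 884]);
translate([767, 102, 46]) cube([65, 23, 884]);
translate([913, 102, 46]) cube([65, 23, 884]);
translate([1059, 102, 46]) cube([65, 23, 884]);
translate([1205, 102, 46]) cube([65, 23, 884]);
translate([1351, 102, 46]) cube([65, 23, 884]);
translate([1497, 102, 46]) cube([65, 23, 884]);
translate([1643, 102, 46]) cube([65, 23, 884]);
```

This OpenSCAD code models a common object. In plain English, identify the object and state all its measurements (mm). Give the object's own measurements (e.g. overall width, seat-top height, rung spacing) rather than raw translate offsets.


A fence section. Two 102×102 mm posts, 1042 mm tall, stand on the floor with a clear span of 1689 mm between their inner faces. Two horizontal rails of 102×61 mm section span the gap between the posts with their undersides at z = 182 mm and z = 890 mm, flush with the posts' −y face. 11 pickets, each 65 mm wide, 23 mm thick and 884 mm tall, are fixed to the +y face of the rails with their bottoms at z = 46 mm, spaced across the span with a 81 mm gap after the −x post and between neighbouring pickets, with 83 mm left before the +x post.


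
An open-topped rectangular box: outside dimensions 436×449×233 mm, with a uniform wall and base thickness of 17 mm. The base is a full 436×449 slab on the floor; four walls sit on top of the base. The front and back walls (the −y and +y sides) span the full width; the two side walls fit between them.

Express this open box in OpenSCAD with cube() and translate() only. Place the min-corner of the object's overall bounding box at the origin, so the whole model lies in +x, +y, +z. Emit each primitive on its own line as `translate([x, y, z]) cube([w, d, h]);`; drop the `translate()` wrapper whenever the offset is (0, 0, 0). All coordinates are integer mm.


cube([436, 449, 17]);
translate([0, 0, 17]) cube([436, 17, 216]);
translate([0, 432, 17]) cube([436, 17, 216]);
translate([0, 17, 17]) cube([17, 415, 216]);
translate([419, 17, 17]) cube([17, 415, 216]);


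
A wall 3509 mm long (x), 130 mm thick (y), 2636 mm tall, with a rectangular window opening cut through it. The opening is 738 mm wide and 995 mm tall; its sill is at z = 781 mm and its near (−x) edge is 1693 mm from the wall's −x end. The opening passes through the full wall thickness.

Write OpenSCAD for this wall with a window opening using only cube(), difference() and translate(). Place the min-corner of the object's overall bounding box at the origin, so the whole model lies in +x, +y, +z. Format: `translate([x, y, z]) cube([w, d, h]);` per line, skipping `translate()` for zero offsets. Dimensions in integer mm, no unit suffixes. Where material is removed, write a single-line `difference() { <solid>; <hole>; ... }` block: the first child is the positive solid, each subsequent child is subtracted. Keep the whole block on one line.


difference() { cube([3509, 130, 2636]); translate([1693, 0, 781]) cube([738, 130, 995]); }


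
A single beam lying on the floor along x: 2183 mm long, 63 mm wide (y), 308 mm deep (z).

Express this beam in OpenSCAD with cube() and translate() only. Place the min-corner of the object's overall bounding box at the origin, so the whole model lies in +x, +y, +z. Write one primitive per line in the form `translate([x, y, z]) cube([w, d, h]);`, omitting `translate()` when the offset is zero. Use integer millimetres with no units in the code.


cube([2183, 63, 308]);


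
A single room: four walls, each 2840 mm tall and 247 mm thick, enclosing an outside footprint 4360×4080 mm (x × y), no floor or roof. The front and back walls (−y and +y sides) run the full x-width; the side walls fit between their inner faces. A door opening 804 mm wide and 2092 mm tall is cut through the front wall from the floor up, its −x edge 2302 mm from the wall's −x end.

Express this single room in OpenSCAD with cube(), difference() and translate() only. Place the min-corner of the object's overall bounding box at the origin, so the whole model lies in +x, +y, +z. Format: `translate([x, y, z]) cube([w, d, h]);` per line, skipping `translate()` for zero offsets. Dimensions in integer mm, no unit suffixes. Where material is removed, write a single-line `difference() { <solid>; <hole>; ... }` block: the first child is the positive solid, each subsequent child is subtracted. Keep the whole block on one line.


difference() { cube([4360, 247, 2840]); translate([2302, 0, 0]) cube([804, 247, 2092]); }
translate([0, 3833, 0]) cube([4360, 247, 2840]);
translate([0, 247, 0]) cube([247, 3586, 2840]);
translate([4113, 247, 0]) cube([247, 3586, 2840]);


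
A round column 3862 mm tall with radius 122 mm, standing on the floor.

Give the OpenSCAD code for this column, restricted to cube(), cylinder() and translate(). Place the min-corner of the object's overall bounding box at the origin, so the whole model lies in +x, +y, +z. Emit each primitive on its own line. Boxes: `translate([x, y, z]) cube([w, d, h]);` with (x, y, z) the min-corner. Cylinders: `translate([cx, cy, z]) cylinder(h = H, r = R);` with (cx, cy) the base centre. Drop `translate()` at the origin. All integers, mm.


translate([122, 122, 0]) cylinder(h = 3862, r = 122);


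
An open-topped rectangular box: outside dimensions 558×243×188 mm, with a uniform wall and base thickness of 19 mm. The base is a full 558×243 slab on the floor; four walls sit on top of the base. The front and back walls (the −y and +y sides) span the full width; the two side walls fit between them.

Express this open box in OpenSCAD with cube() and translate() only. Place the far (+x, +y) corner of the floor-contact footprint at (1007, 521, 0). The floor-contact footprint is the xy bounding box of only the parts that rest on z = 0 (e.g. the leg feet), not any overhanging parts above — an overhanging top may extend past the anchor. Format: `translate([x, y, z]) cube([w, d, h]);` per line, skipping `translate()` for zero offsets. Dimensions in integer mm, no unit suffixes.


translate([449, 278, 0]) cube([558, 243, 19]);
translate([449, 278, 19]) cube([558, 19, 169]);
translate([449, 502, 19]) cube([558, 19, 169]);
translate([449, 297, 19]) cube([19, 205, 169]);
translate([988, 297, 19]) cube([19, 205, 169]);


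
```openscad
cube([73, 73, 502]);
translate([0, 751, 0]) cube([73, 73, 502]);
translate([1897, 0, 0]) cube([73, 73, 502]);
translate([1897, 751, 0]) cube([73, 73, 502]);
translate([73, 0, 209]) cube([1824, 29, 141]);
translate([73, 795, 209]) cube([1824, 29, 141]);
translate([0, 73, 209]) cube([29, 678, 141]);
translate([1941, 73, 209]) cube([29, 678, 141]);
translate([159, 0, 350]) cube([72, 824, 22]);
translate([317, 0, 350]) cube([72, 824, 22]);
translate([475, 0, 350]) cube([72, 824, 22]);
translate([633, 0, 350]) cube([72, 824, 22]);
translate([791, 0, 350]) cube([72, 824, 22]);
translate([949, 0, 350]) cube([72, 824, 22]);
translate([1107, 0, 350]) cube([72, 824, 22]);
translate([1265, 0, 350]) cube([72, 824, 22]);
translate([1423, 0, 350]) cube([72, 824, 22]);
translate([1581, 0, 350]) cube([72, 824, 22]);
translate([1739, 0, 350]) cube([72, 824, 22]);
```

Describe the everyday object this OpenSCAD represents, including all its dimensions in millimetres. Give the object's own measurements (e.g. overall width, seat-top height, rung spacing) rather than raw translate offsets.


A bed frame 1970 mm long (x) by 824 mm wide (y). Four 73×73 mm corner posts, 502 mm tall, at the corners of the footprint. Four rails of 29 mm thickness and 141 mm height run between adjacent posts with their undersides at z = 209 mm, their outer faces flush with the outside of the frame (the two x-running rails run between the posts' inner faces; the two y-running rails run between the posts' inner faces). 11 slats, each 72 mm wide (x) and 22 mm thick, lie across the top of the two x-running rails, running the full 824 mm width of the frame in y; along x they sit between the end posts with a 86 mm gap after the −x posts and between neighbouring slats and before the +x posts.


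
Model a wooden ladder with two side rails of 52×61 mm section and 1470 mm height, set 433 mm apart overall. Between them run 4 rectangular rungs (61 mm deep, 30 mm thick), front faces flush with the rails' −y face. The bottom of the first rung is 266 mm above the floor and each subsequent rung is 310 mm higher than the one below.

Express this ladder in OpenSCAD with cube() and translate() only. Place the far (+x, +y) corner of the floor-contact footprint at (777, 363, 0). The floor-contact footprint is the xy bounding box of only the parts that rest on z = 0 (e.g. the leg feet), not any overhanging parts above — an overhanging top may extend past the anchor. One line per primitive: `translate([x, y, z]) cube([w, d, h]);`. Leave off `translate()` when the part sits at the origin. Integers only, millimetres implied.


translate([344, 302, 0]) cube([52, 61, 1470]);
translate([725, 302, 0]) cube([52, 61, 1470]);
translate([396, 302, 266]) cube([329, 61, 30]);
translate([396, 302, 576]) cube([329, 61, 30]);
translate([396, 302, 886]) cube([329, 61, 30]);
translate([396, 302, 1196]) cube([329, 61, 30]);


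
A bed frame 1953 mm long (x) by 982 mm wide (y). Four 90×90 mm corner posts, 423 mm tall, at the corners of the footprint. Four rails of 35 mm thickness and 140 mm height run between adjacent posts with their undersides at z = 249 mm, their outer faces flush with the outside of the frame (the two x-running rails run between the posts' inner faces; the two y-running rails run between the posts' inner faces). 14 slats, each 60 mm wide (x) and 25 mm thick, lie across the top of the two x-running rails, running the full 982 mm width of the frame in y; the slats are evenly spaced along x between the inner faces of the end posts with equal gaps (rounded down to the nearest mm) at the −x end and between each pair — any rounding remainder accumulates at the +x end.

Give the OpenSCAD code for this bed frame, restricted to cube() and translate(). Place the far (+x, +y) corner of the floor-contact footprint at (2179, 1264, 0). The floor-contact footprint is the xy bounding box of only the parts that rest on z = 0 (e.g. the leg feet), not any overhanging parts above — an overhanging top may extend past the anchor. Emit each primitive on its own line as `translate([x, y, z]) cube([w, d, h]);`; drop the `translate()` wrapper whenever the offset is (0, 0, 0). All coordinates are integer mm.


// slat z = rail_z + rail_h = 249 + 140 = 389
// slat gap = ⌊(1773 − 14·60) / 15⌋ = 62
translate([226, 282, 0]) cube([90, 90, 423]);
translate([226, 1174, 0]) cube([90, 90, 423]);
translate([2089, 282, 0]) cube([90, 90, 423]);
translate([2089, 1174, 0]) cube([90, 90, 423]);
translate([316, 282, 249]) cube([1773, 35, 140]);
translate([316, 1229, 249]) cube([1773, 35, 140]);
translate([226, 372, 249]) cube([35, 802, 140]);
translate([2144, 372, 249]) cube([35, 802, 140]);
translate([378, 282, 389]) cube([60, 982, 25]);
translate([500, 282, 389]) cube([60, 982, 25]);
translate([622, 282, 389]) cube([60, 982, 25]);
translate([744, 282, 389]) cube([60, 982, 25]);
translate([866, 282, 389]) cube([60, 982, 25]);
translate([988, 282, 389]) cube([60, 982, 25]);
translate([1110, 282, 389]) cube([60, 982, 25]);
translate([1232, 282, 389]) cube([60, 982, 25]);
translate([1354, 282, 389]) cube([60, 982, 25]);
translate([1476, 282, 389]) cube([60, 982, 25]);
translate([1598, 282, 389]) cube([60, 982, 25]);
translate([1720, 282, 389]) cube([60, 982, 25]);
translate([1842, 282, 389]) cube([60, 982, 25]);
translate([1964, 282, 389]) cube([60, 982, 25]);


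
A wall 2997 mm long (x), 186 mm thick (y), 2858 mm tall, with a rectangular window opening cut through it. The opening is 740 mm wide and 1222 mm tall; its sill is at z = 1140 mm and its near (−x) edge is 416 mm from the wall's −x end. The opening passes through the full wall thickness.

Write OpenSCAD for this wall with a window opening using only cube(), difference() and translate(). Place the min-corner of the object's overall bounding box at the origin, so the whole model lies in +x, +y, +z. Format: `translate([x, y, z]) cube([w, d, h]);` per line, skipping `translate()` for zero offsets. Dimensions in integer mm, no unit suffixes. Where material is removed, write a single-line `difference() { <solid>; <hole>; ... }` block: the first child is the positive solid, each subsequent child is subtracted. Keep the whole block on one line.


difference() { cube([2997, 186, 2858]); translate([416, 0, 1140]) cube([740, 186, 1222]); }


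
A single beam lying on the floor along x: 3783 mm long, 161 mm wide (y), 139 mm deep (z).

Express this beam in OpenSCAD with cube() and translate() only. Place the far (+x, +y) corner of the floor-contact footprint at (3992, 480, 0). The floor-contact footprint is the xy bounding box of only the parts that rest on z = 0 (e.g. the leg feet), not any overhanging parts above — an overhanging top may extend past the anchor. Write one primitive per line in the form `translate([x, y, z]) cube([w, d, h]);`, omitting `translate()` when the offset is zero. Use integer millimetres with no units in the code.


translate([209, 319, 0]) cube([3783, 161, 139]);


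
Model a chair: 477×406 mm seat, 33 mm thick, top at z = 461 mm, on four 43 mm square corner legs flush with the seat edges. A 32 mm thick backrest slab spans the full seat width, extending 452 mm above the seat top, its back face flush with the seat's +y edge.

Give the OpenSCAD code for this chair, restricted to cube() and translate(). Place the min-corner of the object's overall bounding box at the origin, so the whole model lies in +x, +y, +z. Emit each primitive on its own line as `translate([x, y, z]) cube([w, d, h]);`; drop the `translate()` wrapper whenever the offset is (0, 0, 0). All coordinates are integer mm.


translate([0, 0, 428]) cube([477, 406, 33]);
cube([43, 43, 428]);
translate([434, 0, 0]) cube([43, 43, 428]);
translate([0, 363, 0]) cube([43, 43, 428]);
translate([434, 363, 0]) cube([43, 43, 428]);
translate([0, 374, 461]) cube([477, 32, 452]);


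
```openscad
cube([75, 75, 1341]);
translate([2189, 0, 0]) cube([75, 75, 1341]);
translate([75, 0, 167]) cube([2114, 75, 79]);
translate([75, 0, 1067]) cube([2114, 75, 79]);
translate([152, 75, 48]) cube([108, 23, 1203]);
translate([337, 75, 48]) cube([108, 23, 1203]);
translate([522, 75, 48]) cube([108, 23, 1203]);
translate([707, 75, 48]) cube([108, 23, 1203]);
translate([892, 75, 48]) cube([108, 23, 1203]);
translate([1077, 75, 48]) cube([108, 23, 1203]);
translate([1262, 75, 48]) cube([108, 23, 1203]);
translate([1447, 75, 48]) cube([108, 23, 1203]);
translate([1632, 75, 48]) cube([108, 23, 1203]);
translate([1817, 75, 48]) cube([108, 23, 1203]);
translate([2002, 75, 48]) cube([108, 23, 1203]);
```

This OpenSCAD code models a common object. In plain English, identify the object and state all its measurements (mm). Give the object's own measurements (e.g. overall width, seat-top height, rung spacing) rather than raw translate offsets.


A fence section. Two 75×75 mm posts, 1341 mm tall, stand on the floor with a clear span of 2114 mm between their inner faces. Two horizontal rails of 75×79 mm section span the gap between the posts with their undersides at z = 167 mm and z = 1067 mm, flush with the posts' −y face. 11 pickets, each 108 mm wide, 23 mm thick and 1203 mm tall, are fixed to the +y face of the rails with their bottoms at z = 48 mm, spaced across the span with a 77 mm gap after the −x post and between neighbouring pickets, with 79 mm left before the +x post.


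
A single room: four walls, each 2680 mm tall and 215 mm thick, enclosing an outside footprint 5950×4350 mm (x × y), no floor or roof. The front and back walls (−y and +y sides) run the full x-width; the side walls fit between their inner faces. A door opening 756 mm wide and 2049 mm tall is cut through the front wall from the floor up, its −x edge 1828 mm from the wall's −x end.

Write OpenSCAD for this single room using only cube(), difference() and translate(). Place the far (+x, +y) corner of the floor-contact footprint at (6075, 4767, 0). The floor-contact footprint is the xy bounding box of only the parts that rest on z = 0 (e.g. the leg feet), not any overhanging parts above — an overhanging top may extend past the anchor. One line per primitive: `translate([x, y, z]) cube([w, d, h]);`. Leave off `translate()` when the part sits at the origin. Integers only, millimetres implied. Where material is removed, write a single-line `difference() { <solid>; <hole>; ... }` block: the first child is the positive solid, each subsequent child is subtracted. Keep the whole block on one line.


difference() { translate([125, 417, 0]) cube([5950, 215, 2680]); translate([1953, 417, 0]) cube([756, 215, 2049]); }
translate([125, 4552, 0]) cube([5950, 215, 2680]);
translate([125, 632, 0]) cube([215, 3920, 2680]);
translate([5860, 632, 0]) cube([215, 3920, 2680]);


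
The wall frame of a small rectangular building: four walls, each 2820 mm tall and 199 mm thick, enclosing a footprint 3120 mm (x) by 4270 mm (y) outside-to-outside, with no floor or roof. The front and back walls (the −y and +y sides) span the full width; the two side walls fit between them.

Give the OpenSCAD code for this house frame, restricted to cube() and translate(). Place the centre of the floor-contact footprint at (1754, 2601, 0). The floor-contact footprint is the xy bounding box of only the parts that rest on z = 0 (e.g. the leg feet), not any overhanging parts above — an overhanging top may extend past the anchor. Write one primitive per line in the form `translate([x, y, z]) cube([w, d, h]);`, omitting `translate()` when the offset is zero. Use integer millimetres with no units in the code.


translate([194, 466, 0]) cube([3120, 199, 2820]);
translate([194, 4537, 0]) cube([3120, 199, 2820]);
translate([194, 665, 0]) cube([199, 3872, 2820]);
translate([3115, 665, 0]) cube([199, 3872, 2820]);


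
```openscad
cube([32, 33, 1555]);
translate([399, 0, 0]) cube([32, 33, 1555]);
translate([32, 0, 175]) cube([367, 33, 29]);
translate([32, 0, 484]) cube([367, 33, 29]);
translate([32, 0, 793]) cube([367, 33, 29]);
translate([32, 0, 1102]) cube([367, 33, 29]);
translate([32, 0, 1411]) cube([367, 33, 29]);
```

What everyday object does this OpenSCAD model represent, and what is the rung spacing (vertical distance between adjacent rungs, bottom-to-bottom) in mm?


A ladder. The rung spacing is 309 mm.

Two tall 32×33 posts with 5 short bars between them — a ladder. Adjacent rungs sit at z = 175 and z = 484, so the spacing is 484 − 175 = 309 mm.


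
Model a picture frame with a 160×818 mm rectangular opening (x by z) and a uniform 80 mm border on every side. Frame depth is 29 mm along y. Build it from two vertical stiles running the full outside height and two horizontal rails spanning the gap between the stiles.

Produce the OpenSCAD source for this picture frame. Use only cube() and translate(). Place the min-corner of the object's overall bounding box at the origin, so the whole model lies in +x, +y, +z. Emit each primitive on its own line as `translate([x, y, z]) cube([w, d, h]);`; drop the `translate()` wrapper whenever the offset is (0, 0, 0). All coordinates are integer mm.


cube([80, 29, 978]);
translate([240, 0, 0]) cube([80, 29, 978]);
translate([80, 0, 0]) cube([160, 29, 80]);
translate([80, 0, 898]) cube([160, 29, 80]);


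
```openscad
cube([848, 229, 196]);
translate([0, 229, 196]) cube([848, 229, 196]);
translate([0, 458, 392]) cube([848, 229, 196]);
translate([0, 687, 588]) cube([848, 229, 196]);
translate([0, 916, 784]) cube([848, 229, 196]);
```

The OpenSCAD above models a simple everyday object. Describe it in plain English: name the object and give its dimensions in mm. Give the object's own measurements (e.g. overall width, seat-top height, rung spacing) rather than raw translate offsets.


A straight staircase of 5 solid steps. Each step is 848 mm wide (x), 229 mm deep (y, the going) and 196 mm tall (the rise). The first step rests on the floor; each subsequent step sits one going further in +y and one rise higher in +z, directly behind and above the previous step with no overlap.


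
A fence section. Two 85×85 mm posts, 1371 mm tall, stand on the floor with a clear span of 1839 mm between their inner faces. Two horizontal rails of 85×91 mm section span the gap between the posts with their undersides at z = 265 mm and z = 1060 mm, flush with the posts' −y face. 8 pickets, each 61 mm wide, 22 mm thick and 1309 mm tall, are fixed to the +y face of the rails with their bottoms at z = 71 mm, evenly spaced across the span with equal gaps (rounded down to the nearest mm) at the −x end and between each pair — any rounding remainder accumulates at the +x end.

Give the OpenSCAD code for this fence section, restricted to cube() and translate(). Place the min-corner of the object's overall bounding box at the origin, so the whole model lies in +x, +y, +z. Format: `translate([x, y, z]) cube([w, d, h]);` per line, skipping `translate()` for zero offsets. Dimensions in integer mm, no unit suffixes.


cube([85, 85, 1371]);
translate([1924, 0, 0]) cube([85, 85, 1371]);
translate([85, 0, 265]) cube([1839, 85, 91]);
translate([85, 0, 1060]) cube([1839, 85, 91]);
translate([235, 85, 71]) cube([61, 22, 1309]);
translate([446, 85, 71]) cube([61, 22, 1309]);
translate([657, 85, 71]) cube([61, 22, 1309]);
translate([868, 85, 71]) cube([61, 22, 1309]);
translate([1079, 85, 71]) cube([61, 22, 1309]);
translate([1290, 85, 71]) cube([61, 22, 1309]);
translate([1501, 85, 71]) cube([61, 22, 1309]);
translate([1712, 85, 71]) cube([61, 22, 1309]);


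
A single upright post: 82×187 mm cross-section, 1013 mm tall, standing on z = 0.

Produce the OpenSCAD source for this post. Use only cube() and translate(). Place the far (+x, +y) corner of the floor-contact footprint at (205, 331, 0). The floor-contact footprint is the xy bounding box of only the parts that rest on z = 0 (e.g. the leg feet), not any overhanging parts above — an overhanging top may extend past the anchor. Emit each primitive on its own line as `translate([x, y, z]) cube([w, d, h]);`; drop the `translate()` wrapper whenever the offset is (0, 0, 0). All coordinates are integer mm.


translate([123, 144, 0]) cube([82, 187, 1013]);


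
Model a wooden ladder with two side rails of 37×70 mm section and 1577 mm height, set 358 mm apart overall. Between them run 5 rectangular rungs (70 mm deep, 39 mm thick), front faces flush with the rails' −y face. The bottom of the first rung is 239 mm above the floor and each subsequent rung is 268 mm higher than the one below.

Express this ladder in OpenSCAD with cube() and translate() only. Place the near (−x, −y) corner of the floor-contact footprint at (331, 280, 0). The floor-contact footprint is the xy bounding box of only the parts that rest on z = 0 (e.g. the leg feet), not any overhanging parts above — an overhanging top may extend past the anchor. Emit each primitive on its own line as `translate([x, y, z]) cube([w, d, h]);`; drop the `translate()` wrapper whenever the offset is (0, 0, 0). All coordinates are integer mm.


translate([331, 280, 0]) cube([37, 70, 1577]);
translate([652, 280, 0]) cube([37, 70, 1577]);
translate([368, 280, 239]) cube([284, 70, 39]);
translate([368, 280, 507]) cube([284, 70, 39]);
translate([368, 280, 775]) cube([284, 70, 39]);
translate([368, 280, 1043]) cube([284, 70, 39]);
translate([368, 280, 1311]) cube([284, 70, 39]);


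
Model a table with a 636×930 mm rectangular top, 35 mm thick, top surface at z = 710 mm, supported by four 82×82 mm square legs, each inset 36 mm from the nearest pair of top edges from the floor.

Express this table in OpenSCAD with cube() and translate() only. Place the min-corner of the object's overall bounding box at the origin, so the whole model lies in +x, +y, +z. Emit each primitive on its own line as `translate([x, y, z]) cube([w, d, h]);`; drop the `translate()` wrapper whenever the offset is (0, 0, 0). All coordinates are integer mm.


translate([0, 0, 675]) cube([636, 930, 35]);
translate([36, 36, 0]) cube([82, 82, 675]);
translate([518, 36, 0]) cube([82, 82, 675]);
translate([36, 812, 0]) cube([82, 82, 675]);
translate([518, 812, 0]) cube([82, 82, 675]);


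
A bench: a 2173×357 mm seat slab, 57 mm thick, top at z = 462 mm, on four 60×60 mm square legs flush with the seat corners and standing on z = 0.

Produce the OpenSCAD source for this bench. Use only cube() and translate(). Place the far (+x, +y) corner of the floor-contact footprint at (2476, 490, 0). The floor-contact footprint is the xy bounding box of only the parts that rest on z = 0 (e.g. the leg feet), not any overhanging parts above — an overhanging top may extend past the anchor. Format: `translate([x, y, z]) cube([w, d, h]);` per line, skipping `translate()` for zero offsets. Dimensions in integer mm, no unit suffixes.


// leg_h = 462 − 57 = 405
translate([303, 133, 405]) cube([2173, 357, 57]);
translate([303, 133, 0]) cube([60, 60, 405]);
translate([303, 430, 0]) cube([60, 60, 405]);
translate([2416, 133, 0]) cube([60, 60, 405]);
translate([2416, 430, 0]) cube([60, 60, 405]);


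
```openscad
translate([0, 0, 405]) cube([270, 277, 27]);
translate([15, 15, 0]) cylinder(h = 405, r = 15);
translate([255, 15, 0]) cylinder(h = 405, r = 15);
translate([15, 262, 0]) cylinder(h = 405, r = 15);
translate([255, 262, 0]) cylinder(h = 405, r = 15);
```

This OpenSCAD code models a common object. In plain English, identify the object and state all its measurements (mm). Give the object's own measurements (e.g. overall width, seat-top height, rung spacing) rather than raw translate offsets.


A simple wooden stool: a rectangular seat 270 mm (x) by 277 mm (y), 27 mm thick, top face at z = 432 mm, on four round legs, each 30 mm in diameter. The legs rest on z = 0, each leg's axis is inset half a diameter from the nearest pair of seat edges (so the leg's bounding box is flush with the corner).


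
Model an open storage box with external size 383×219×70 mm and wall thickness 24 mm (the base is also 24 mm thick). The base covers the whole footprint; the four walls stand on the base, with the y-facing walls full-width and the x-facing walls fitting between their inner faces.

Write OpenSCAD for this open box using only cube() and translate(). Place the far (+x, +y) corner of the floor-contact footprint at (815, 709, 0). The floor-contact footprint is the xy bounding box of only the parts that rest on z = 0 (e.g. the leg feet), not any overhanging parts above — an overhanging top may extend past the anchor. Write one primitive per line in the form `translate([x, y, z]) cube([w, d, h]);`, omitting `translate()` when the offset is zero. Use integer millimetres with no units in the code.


translate([432, 490, 0]) cube([383, 219, 24]);
translate([432, 490, 24]) cube([383, 24, 46]);
translate([432, 685, 24]) cube([383, 24, 46]);
translate([432, 514, 24]) cube([24, 171, 46]);
translate([791, 514, 24]) cube([24, 171, 46]);


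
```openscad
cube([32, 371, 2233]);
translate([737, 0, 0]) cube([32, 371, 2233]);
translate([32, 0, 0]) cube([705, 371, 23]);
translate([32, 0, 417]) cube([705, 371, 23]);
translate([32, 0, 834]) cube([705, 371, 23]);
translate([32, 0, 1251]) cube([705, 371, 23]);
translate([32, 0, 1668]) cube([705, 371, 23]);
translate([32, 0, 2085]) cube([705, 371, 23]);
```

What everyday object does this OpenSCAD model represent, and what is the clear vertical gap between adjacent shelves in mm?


A bookshelf. The clear shelf gap is 394 mm.

Two tall side panels with 6 horizontal boards between them — a bookshelf. The first two shelf undersides are at z = 0 and z = 417; with shelf thickness 23, the clear gap is 417 − 0 − 23 = 394 mm.


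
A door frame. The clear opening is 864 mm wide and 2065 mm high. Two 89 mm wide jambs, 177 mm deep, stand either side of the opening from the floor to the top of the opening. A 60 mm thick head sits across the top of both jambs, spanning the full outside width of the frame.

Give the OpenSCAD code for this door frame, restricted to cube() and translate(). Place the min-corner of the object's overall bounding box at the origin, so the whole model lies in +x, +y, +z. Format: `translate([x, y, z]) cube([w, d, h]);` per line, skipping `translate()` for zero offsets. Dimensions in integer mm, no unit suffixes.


cube([89, 177, 2065]);
translate([953, 0, 0]) cube([89, 177, 2065]);
translate([0, 0, 2065]) cube([1042, 177, 60]);


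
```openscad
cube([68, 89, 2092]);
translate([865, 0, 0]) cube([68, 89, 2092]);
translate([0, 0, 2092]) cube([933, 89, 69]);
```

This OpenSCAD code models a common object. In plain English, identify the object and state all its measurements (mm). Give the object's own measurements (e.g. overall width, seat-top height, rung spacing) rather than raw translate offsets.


A door frame. The clear opening is 797 mm wide and 2092 mm high. Two 68 mm wide jambs, 89 mm deep, stand either side of the opening from the floor to the top of the opening. A 69 mm thick head sits across the top of both jambs, spanning the full outside width of the frame.


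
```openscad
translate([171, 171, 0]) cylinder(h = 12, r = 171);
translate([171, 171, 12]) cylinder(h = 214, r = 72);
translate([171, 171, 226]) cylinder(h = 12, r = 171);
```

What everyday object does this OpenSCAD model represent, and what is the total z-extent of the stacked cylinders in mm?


A spool. The overall height is 238 mm.

Three coaxial cylinders, large–small–large — a spool. Two 12 mm flanges and a 214 mm core give 12 + 214 + 12 = 238 mm.


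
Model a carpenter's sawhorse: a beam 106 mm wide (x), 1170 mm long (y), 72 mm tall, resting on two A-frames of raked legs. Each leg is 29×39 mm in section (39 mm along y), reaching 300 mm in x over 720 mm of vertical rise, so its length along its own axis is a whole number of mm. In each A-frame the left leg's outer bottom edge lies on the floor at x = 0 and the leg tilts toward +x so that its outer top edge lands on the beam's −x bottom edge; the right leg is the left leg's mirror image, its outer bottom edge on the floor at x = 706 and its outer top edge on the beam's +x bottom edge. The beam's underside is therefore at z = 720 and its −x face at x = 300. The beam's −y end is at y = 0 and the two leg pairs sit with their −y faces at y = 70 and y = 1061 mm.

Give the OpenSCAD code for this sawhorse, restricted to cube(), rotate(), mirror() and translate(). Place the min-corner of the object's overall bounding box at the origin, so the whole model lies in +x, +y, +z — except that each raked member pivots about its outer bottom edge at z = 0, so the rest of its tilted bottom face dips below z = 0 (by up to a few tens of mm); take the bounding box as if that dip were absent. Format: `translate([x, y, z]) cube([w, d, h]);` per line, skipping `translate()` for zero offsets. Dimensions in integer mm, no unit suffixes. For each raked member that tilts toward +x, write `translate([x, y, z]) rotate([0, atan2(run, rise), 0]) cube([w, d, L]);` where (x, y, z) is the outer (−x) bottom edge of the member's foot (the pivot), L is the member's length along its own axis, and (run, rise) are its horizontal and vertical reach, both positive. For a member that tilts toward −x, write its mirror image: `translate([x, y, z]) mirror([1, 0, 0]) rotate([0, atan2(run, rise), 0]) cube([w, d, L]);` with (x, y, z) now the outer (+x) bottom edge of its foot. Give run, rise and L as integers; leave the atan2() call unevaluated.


translate([300, 0, 720]) cube([106, 1170, 72]);
translate([0, 70, 0]) rotate([0, atan2(300, 720), 0]) cube([29, 39, 780]);
translate([706, 70, 0]) mirror([1, 0, 0]) rotate([0, atan2(300, 720), 0]) cube([29, 39, 780]);
translate([0, 1061, 0]) rotate([0, atan2(300, 720), 0]) cube([29, 39, 780]);
translate([706, 1061, 0]) mirror([1, 0, 0]) rotate([0, atan2(300, 720), 0]) cube([29, 39, 780]);


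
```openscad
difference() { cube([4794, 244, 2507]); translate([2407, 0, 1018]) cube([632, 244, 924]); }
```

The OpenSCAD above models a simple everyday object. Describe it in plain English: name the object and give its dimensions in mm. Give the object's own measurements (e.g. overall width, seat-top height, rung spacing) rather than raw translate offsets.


A wall 4794 mm long (x), 244 mm thick (y), 2507 mm tall, with a rectangular window opening cut through it. The opening is 632 mm wide and 924 mm tall; its sill is at z = 1018 mm and its near (−x) edge is 2407 mm from the wall's −x end. The opening passes through the full wall thickness.


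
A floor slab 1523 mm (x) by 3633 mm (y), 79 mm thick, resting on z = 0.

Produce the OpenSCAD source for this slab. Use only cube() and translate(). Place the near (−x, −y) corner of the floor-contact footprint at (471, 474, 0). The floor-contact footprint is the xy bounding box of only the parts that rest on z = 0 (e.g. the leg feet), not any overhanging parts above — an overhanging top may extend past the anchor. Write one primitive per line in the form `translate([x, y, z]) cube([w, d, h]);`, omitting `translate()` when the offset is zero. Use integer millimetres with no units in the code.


translate([471, 474, 0]) cube([1523, 3633, 79]);


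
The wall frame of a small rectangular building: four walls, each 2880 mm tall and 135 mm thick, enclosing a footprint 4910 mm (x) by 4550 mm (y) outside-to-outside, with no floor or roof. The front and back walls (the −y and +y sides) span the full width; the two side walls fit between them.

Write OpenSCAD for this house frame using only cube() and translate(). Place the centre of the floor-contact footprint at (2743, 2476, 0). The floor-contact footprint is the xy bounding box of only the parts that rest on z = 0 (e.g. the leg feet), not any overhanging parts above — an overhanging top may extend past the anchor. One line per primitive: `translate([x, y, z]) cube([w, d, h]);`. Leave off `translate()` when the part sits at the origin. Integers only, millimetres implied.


translate([288, 201, 0]) cube([4910, 135, 2880]);
translate([288, 4616, 0]) cube([4910, 135, 2880]);
translate([288, 336, 0]) cube([135, 4280, 2880]);
translate([5063, 336, 0]) cube([135, 4280, 2880]);


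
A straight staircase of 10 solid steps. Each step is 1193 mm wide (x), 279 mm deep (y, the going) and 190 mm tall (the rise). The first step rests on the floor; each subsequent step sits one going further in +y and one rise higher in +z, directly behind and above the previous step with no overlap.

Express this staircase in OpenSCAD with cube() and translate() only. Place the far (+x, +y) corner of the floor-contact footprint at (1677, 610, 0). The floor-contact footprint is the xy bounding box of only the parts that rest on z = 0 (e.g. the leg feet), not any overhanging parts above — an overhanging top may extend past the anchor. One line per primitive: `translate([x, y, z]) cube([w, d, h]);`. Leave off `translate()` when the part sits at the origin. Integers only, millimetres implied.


translate([484, 331, 0]) cube([1193, 279, 190]);
translate([484, 610, 190]) cube([1193, 279, 190]);
translate([484, 889, 380]) cube([1193, 279, 190]);
translate([484, 1168, 570]) cube([1193, 279, 190]);
translate([484, 1447, 760]) cube([1193, 279, 190]);
translate([484, 1726, 950]) cube([1193, 279, 190]);
translate([484, 2005, 1140]) cube([1193, 279, 190]);
translate([484, 2284, 1330]) cube([1193, 279, 190]);
translate([484, 2563, 1520]) cube([1193, 279, 190]);
translate([484, 2842, 1710]) cube([1193, 279, 190]);


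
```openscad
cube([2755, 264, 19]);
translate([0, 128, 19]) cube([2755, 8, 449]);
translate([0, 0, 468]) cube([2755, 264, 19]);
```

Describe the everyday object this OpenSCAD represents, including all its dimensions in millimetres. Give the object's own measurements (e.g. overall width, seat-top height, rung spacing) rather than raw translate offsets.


An I-beam lying along x, 2755 mm long. Overall section height 487 mm. Two flanges 264 mm wide (y) and 19 mm thick, one on the floor and one at the top; a web 8 mm thick runs between them, centred on the flange width.


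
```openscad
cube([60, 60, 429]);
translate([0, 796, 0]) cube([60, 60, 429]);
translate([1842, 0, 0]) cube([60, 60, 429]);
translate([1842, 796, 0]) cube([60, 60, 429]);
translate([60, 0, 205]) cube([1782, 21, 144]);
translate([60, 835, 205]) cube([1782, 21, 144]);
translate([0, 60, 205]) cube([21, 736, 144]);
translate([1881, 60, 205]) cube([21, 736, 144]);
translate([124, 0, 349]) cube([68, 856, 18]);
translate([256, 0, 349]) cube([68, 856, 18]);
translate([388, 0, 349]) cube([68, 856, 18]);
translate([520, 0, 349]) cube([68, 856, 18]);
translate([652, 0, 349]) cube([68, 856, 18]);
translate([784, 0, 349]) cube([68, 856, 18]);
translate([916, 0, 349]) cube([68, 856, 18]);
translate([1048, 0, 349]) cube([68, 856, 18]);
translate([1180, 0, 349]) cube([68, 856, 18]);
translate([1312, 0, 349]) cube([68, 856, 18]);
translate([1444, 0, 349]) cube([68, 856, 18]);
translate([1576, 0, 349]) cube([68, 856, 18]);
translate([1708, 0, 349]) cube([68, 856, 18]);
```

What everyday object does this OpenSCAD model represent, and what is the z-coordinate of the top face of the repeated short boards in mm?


A bed frame. The slat-top height is 367 mm.

Four posts, four rails, and a row of slats — a bed frame. Slats sit on the rails at z = 205 + 144 = 349; with slat thickness 18, the top is 367 mm.


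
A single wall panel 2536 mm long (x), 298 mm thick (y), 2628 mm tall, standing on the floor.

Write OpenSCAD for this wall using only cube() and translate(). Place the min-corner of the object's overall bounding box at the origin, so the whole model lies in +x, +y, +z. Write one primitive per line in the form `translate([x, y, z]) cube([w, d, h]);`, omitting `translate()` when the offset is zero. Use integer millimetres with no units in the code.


cube([2536, 298, 2628]);


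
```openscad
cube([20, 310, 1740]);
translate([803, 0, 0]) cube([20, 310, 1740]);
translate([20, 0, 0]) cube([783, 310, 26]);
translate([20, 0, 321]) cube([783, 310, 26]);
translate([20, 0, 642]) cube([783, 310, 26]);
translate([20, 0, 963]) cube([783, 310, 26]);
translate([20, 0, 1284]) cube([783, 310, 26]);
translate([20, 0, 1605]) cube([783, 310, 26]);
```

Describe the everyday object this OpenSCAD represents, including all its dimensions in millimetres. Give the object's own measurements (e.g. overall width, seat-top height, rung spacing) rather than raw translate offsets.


An open bookshelf. Two side panels, each 20 mm thick, 310 mm deep and 1740 mm tall, stand 823 mm apart (outside-to-outside). Between them sit 6 shelves, each 26 mm thick and 310 mm deep, spanning the full gap between the sides. The bottom shelf rests on the floor (its underside at z = 0) and the clear gap between one shelf's top and the next shelf's underside is 295 mm.


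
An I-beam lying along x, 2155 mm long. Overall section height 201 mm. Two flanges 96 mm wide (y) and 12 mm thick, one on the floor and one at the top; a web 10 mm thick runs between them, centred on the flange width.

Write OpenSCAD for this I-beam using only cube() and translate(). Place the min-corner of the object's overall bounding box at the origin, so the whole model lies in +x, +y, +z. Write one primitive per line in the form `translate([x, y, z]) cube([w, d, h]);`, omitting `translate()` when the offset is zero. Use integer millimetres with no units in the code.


cube([2155, 96, 12]);
translate([0, 43, 12]) cube([2155, 10, 177]);
translate([0, 0, 189]) cube([2155, 96, 12]);
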